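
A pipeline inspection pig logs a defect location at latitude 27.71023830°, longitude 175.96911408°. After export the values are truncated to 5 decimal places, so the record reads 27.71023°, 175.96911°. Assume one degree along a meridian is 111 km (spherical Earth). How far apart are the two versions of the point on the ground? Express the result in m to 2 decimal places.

The latitude changed by +0.00000830° and the longitude by +0.00000408°.
N–S: 0.00000830° × 111000 m/° = 0.9213 m.
E–W at 27.7102°: 0.00000408° × 111000 × cos 27.7102° = 0.00000408 × 111000 × 0.8853 ≈ 0.400939 m.
Combined displacement = (0.9213² + 0.400939²)^½ ≈ 1.00476 m.

1.00 m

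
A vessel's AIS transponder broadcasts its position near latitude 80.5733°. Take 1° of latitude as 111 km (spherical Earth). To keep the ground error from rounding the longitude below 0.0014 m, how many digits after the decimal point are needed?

At 80.5733° one degree of longitude covers 111000 × cos 80.5733° ≈ 111000 × 0.1638 ≈ 18180.2 m.
N decimal places → at most half a unit in the last place, 0.5 × 10⁻ᴺ° = 18180.2/2 × 10⁻ᴺ m.
Need 0.5 × 18180.2 × 10⁻ᴺ ≤ 0.0014 → 10⁻ᴺ ≤ 1.540e-07, so N ≥ 6.81.
So 7 decimal places suffice (0.000909 m); 6 would allow up to 0.00909 m.

7 decimal places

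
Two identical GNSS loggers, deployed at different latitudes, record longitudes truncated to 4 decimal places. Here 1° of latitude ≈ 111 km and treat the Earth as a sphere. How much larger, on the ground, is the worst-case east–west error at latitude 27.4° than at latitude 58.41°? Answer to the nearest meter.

4 meters

Truncating at 4 decimal places can drop up to a full unit in the last place, so the longitude may be off by as much as 0.0001°.
Error at 27.4° = 0.0001° × 111000 × cos 27.4° ≈ 11.1 × 0.8878 = 9.8548 m.
Error at 58.41° = 0.0001° × 111000 × cos 58.41° ≈ 11.1 × 0.5238 = 5.8146 m.
So the lower-latitude error exceeds the higher by 9.8548 − 5.8146 = 4.0402 m.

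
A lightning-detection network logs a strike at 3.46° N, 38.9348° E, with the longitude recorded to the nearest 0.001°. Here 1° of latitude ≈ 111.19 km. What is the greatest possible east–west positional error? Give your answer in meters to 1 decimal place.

Rounding to 3 decimal places leaves the longitude within ±0.0005° of the true value.
Parallels shrink by cos φ, so at 3.46° a degree of longitude is 111190 × 0.9982 ≈ 110987 m.
Maximum E–W displacement: 0.0005 × 110987 = 55.4937 m.

55.5 meters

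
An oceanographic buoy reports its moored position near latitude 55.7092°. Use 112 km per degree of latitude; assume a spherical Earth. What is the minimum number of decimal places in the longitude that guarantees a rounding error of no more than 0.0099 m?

7

At 55.7092° one degree of longitude covers 112000 × cos 55.7092° ≈ 112000 × 0.5634 ≈ 63100.1 m.
Rounding to N decimal places gives at most 0.5 × 10⁻ᴺ degrees of error, i.e. 0.5 × 10⁻ᴺ × 63100.1 m.
Need 0.5 × 63100.1 × 10⁻ᴺ ≤ 0.0099 → 10⁻ᴺ ≤ 3.138e-07, so N ≥ 6.50.
So 7 decimal places suffice (0.00316 m); 6 would allow up to 0.0316 m.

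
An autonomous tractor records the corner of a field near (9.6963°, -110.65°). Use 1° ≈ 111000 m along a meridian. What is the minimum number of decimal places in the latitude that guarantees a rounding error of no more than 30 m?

One degree of latitude covers 111000 m.
Rounding to N decimal places gives at most 0.5 × 10⁻ᴺ degrees of error, i.e. 0.5 × 10⁻ᴺ × 111000 m.
Setting 55500 × 10⁻ᴺ ≤ 30 gives 10ᴺ ≥ 1850, i.e. N ≥ 3.27.
N = 3 would give 55.5 m (too coarse); N = 4 gives 5.55 m ≤ 30 m.

4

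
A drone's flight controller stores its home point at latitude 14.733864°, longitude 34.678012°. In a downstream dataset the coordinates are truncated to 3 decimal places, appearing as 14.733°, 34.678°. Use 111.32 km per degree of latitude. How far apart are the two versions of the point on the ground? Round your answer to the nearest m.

96 m

Δlat = 14.733864 − 14.733 = +0.000864°; Δlon = 34.678012 − 34.678 = +0.000012°.
N–S: 0.000864° × 111320 m/° = 96.1805 m.
East–west at this latitude: 0.000012° × 111320 × cos 14.733° ≈ 0.000012 × 107660 = 1.29192 m.
Hypotenuse of the two orthogonal shifts: √(96.1805² + 1.29192²) = 96.1892 m.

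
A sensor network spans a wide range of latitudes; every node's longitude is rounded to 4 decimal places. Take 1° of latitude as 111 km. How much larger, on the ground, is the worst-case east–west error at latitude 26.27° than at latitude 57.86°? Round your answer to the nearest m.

2 m

Rounding to 4 decimal places leaves the longitude within ±5e-05° of the true value.
At 26.27°: 5e-05° × 111000 × cos 26.27° = 5e-05 × 111000 × 0.8967 ≈ 4.9768 m.
At 57.86°: 5e-05° × 111000 × cos 57.86° = 5e-05 × 111000 × 0.5320 ≈ 2.9525 m.
Difference: 4.9768 − 2.9525 = 2.0242 m.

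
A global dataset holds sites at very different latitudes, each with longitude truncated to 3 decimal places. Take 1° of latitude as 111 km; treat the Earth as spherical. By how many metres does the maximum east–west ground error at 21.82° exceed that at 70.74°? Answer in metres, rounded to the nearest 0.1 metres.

66.4 metres

Truncating at 3 decimal places can drop up to a full unit in the last place, so the longitude may be off by as much as 0.001°.
Error at 21.82° = 0.001° × 111000 × cos 21.82° ≈ 111 × 0.9284 = 103.05 m.
At 70.74°: 0.001° × 111000 × cos 70.74° = 0.001 × 111000 × 0.3299 ≈ 36.614 m.
Difference: 103.05 − 36.614 = 66.434 m.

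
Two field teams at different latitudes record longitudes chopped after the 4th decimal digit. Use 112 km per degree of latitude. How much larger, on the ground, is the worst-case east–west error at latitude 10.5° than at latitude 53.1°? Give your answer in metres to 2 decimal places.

4.29 metres

Truncating at 4 decimal places can drop up to a full unit in the last place, so the longitude may be off by as much as 0.0001°.
Error at 10.5° = 0.0001° × 112000 × cos 10.5° ≈ 11.2 × 0.9833 = 11.012 m.
At 53.1°: 0.0001° × 112000 × cos 53.1° = 0.0001 × 112000 × 0.6004 ≈ 6.7247 m.
Difference: 11.012 − 6.7247 = 4.2877 m.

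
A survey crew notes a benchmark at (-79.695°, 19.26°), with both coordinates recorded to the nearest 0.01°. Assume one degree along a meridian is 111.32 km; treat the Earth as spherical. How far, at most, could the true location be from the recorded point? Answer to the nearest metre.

Rounding to 2 decimal places leaves each coordinate within ±0.005° of the true value.
Latitude error → 0.005 × 111320 = 556.6 m along the meridian.
East–west component at 79.695°: 0.005° × 111320 × cos 79.695° ≈ 0.005 × 19913.8 ≈ 99.5691 m.
Worst case both components are at the extreme and orthogonal: √(556.6² + 99.5691²) ≈ 565.436 m.

565 metres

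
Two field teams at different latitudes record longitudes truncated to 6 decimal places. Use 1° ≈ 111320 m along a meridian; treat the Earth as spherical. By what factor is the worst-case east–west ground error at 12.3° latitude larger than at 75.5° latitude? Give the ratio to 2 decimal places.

3.90

Truncating at 6 decimal places can drop up to a full unit in the last place, so the longitude may be off by as much as 1e-06°.
At 12.3°: 1e-06° × 111320 × cos 12.3° = 1e-06 × 111320 × 0.9770 ≈ 0.10876 m.
At 75.5°: 1e-06° × 111320 × cos 75.5° = 1e-06 × 111320 × 0.2504 ≈ 0.027872 m.
Ratio: 0.10876 / 0.027872 = cos 12.3° / cos 75.5° ≈ 3.9023.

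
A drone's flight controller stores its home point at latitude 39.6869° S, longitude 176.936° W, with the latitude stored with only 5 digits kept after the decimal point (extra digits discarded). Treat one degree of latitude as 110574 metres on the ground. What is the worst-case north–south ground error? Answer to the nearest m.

1 m

Truncating at 5 decimal places can drop up to a full unit in the last place, so the latitude may be off by as much as 1e-05°.
So the N–S error is at most 1e-05 × 110574 = 1.10574 m.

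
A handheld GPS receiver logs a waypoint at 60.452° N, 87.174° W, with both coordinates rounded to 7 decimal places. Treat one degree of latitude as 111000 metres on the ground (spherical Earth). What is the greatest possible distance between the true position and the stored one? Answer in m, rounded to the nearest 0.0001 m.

Rounding to 7 decimal places leaves each coordinate within ±5e-08° of the true value.
N–S: 5e-08° × 111000 m/° = 0.00555 m.
Longitude error → 5e-08 × 111000 × cos 60.452° = 5e-08 × 111000 × 0.4932 ≈ 0.002737 m.
The two errors are perpendicular, so the maximum displacement is √(0.00555² + 0.002737²) ≈ 0.00618819 m.

0.0062 m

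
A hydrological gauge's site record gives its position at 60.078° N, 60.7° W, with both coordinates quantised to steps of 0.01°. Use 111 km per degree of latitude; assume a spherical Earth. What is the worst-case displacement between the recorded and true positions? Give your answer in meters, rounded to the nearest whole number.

With a 0.01° grid the true value lies within half a step, ±0.01°/2 = ±0.005°, of the stored one.
Latitude error → 0.005 × 111000 = 555 m along the meridian.
Longitude error → 0.005 × 111000 × cos 60.078° = 0.005 × 111000 × 0.4988 ≈ 276.845 m.
Combining orthogonally: (555² + 276.845²)^½ ≈ 620.216 m.

620 meters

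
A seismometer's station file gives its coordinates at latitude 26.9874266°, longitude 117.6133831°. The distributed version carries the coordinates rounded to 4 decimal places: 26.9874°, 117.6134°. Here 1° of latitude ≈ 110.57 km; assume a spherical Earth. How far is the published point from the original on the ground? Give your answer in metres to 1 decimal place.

Δlat = 26.9874266 − 26.9874 = +0.0000266°; Δlon = 117.6133831 − 117.6134 = -0.0000169°.
N–S: 0.0000266° × 110570 m/° = 2.94116 m.
East–west at this latitude: -0.0000169° × 110570 × cos 26.9874° ≈ -0.0000169 × 98529.6 = -1.66515 m.
Hypotenuse of the two orthogonal shifts: √(2.94116² + 1.66515²) = 3.37982 m.

3.4 metres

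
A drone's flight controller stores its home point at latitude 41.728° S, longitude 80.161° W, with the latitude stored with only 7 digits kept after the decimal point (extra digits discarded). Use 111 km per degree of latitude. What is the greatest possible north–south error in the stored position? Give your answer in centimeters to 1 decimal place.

1.1 centimeters

Truncating at 7 decimal places can drop up to a full unit in the last place, so the latitude may be off by as much as 1e-07°.
Along the meridian that is 1e-07° × 111000 m/° = 0.0111 m.
That is 0.0111 m = 1.11 cm.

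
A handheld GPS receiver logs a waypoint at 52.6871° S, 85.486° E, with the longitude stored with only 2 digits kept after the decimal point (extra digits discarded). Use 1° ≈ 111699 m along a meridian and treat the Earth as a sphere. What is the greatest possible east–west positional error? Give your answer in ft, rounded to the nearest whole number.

Truncating at 2 decimal places can drop up to a full unit in the last place, so the longitude may be off by as much as 0.01°.
Parallels shrink by cos φ, so at 52.6871° a degree of longitude is 111699 × 0.6062 ≈ 67708.3 m.
East–west error: 0.01° × 67708.3 m/° ≈ 677.083 m.
In feet: 677.083 m ÷ 0.3048 ≈ 2221.4 ft.

2221 ft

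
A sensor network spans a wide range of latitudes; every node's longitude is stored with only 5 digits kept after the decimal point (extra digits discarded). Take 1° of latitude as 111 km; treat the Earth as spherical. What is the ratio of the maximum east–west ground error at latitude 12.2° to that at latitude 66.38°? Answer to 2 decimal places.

Truncating at 5 decimal places can drop up to a full unit in the last place, so the longitude may be off by as much as 1e-05°.
Error at 12.2° = 1e-05° × 111000 × cos 12.2° ≈ 1.11 × 0.9774 = 1.0849 m.
Error at 66.38° = 1e-05° × 111000 × cos 66.38° ≈ 1.11 × 0.4007 = 0.44474 m.
Ratio: 1.0849 / 0.44474 = cos 12.2° / cos 66.38° ≈ 2.4395.

2.44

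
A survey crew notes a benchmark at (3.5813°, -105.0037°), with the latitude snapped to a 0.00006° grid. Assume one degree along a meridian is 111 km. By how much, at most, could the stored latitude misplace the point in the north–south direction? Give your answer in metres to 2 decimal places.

3.33 metres

With a 0.00006° grid the true value lies within half a step, ±0.00006°/2 = ±3e-05°, of the stored one.
North–south distance: 3e-05° × 111000 m/° = 3.33 m.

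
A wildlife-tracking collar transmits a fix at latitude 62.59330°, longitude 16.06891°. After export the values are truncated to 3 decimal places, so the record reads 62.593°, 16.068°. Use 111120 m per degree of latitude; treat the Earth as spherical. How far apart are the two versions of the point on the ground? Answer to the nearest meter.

Δlat = 62.59330 − 62.593 = +0.00030°; Δlon = 16.06891 − 16.068 = +0.00091°.
North–south shift: 0.00030 × 111120 = 33.336 m.
East–west at this latitude: 0.00091° × 111120 × cos 62.593° ≈ 0.00091 × 51149.5 = 46.546 m.
Hypotenuse of the two orthogonal shifts: √(33.336² + 46.546²) = 57.2522 m.

57 meters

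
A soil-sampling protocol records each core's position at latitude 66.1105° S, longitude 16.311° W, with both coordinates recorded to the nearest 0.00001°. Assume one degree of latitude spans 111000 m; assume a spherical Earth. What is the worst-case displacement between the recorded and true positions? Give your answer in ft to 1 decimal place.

Rounding to 5 decimal places leaves each coordinate within ±5e-06° of the true value.
North–south component: 5e-06° × 111000 = 0.555 m.
E–W at 66.1105°: 5e-06° × 111000 × cos 66.1105° = 5e-06 × 111000 × 0.4050 ≈ 0.224761 m.
Worst case both components are at the extreme and orthogonal: √(0.555² + 0.224761²) ≈ 0.598784 m.
In feet: 0.598784 m ÷ 0.3048 ≈ 1.9645 ft.

2.0 ft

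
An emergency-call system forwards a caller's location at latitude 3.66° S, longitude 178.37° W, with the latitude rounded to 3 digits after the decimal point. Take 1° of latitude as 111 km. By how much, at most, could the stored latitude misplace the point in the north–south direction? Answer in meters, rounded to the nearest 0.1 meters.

55.5 meters

Rounding to 3 decimal places leaves the latitude within ±0.0005° of the true value.
Along the meridian that is 0.0005° × 111000 m/° = 55.5 m.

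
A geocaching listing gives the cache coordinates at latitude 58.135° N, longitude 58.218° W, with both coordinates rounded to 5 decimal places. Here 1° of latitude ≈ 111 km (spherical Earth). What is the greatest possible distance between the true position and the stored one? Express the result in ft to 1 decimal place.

2.1 ft

Rounding to 5 decimal places leaves each coordinate within ±5e-06° of the true value.
Latitude error → 5e-06 × 111000 = 0.555 m along the meridian.
East–west component at 58.135°: 5e-06° × 111000 × cos 58.135° ≈ 5e-06 × 58599.1 ≈ 0.292995 m.
Combining orthogonally: (0.555² + 0.292995²)^½ ≈ 0.627592 m.
Converting: 0.627592 m × 3.2808 ft/m ≈ 2.059 ft.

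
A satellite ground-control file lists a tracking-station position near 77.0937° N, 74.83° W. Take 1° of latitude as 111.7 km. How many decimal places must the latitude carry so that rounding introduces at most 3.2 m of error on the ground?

5 decimal places

One degree of latitude covers 111700 m.
Rounding to N decimal places gives at most 0.5 × 10⁻ᴺ degrees of error, i.e. 0.5 × 10⁻ᴺ × 111700 m.
Setting 55850 × 10⁻ᴺ ≤ 3.2 gives 10ᴺ ≥ 1.745e+04, i.e. N ≥ 4.24.
So 5 decimal places suffice (0.558 m); 4 would allow up to 5.58 m.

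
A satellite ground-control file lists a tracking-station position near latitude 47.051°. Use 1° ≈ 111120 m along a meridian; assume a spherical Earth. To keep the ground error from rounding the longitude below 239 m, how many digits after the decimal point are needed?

3 decimal places

At 47.051° one degree of longitude covers 111120 × cos 47.051° ≈ 111120 × 0.6813 ≈ 75711.3 m.
N decimal places → at most half a unit in the last place, 0.5 × 10⁻ᴺ° = 75711.3/2 × 10⁻ᴺ m.
Need 0.5 × 75711.3 × 10⁻ᴺ ≤ 239 → 10⁻ᴺ ≤ 6.313e-03, so N ≥ 2.20.
At 2 places the error can reach 379 m, but 3 places keeps it to 37.9 m.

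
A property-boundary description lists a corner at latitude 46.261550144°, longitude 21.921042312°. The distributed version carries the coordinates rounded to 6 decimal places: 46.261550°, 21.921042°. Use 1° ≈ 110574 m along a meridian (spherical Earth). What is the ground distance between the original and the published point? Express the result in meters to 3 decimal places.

The latitude changed by +0.000000144° and the longitude by +0.000000312°.
North–south shift: 0.000000144 × 110574 = 0.0159227 m.
E–W at 46.2615°: 0.000000312° × 110574 × cos 46.2615° = 0.000000312 × 110574 × 0.6914 ≈ 0.0238515 m.
Hypotenuse of the two orthogonal shifts: √(0.0159227² + 0.0238515²) = 0.028678 m.

0.029 meters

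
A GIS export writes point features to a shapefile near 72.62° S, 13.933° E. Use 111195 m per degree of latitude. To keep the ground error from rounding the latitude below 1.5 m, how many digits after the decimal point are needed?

One degree of latitude covers 111195 m.
N decimal places → at most half a unit in the last place, 0.5 × 10⁻ᴺ° = 111195/2 × 10⁻ᴺ m.
Setting 55597.5 × 10⁻ᴺ ≤ 1.5 gives 10ᴺ ≥ 3.706e+04, i.e. N ≥ 4.57.
So 5 decimal places suffice (0.556 m); 4 would allow up to 5.56 m.

5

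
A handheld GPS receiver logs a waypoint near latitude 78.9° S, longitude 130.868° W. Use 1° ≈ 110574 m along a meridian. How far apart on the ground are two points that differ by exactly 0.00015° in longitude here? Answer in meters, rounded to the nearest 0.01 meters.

0.00015° of longitude at 78.9° is 0.00015 × 110574 × cos 78.9° ≈ 0.00015 × 21287.9 = 3.19319 m.

3.19 meters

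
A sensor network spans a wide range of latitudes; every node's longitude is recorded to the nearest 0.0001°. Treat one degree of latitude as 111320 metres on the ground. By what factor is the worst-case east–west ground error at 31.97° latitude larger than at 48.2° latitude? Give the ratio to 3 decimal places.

Rounding to 4 decimal places leaves the longitude within ±5e-05° of the true value.
Error at 31.97° = 5e-05° × 111320 × cos 31.97° ≈ 5.566 × 0.8483 = 4.7218 m.
At 48.2°: 5e-05° × 111320 × cos 48.2° = 5e-05 × 111320 × 0.6665 ≈ 3.7099 m.
Ratio: 4.7218 / 3.7099 = cos 31.97° / cos 48.2° ≈ 1.2727.

1.273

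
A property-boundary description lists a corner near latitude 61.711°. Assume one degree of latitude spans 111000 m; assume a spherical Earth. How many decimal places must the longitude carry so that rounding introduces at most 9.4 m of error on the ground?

At 61.711° one degree of longitude covers 111000 × cos 61.711° ≈ 111000 × 0.4739 ≈ 52605 m.
N decimal places → at most half a unit in the last place, 0.5 × 10⁻ᴺ° = 52605/2 × 10⁻ᴺ m.
Need 0.5 × 52605 × 10⁻ᴺ ≤ 9.4 → 10⁻ᴺ ≤ 3.574e-04, so N ≥ 3.45.
N = 3 would give 26.3 m (too coarse); N = 4 gives 2.63 m ≤ 9.4 m.

4 decimal places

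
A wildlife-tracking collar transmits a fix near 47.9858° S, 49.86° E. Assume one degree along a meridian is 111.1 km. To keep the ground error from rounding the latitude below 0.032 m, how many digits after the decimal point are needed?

One degree of latitude covers 111100 m.
With N decimal places the half-ulp bound is 0.5·10⁻ᴺ°, or 0.5·10⁻ᴺ × 111100 m on the ground.
Setting 55550 × 10⁻ᴺ ≤ 0.032 gives 10ᴺ ≥ 1.736e+06, i.e. N ≥ 6.24.
So 7 decimal places suffice (0.00556 m); 6 would allow up to 0.0555 m.

7 decimal places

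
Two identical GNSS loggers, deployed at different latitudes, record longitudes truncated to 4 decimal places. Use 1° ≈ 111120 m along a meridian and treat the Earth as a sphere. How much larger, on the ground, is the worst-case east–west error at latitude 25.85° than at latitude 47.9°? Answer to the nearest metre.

3 metres

Truncating at 4 decimal places can drop up to a full unit in the last place, so the longitude may be off by as much as 0.0001°.
At 25.85°: 0.0001° × 111120 × cos 25.85° = 0.0001 × 111120 × 0.8999 ≈ 10 m.
At 47.9°: 0.0001° × 111120 × cos 47.9° = 0.0001 × 111120 × 0.6704 ≈ 7.4498 m.
So the lower-latitude error exceeds the higher by 10 − 7.4498 = 2.5503 m.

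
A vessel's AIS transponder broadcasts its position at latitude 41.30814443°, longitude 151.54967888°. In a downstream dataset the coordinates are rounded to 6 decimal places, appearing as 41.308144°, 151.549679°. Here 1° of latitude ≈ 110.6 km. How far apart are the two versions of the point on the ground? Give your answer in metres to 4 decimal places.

0.0486 metres

Δlat = 41.30814443 − 41.308144 = +0.00000043°; Δlon = 151.54967888 − 151.549679 = -0.00000012°.
North–south shift: 0.00000043 × 110600 = 0.047558 m.
East–west at this latitude: -0.00000012° × 110600 × cos 41.3081° ≈ -0.00000012 × 83079.4 = -0.00996953 m.
Hypotenuse of the two orthogonal shifts: √(0.047558² + 0.00996953²) = 0.0485917 m.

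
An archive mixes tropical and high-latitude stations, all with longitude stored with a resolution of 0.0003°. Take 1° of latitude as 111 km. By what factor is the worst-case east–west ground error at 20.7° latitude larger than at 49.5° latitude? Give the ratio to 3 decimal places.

With a 0.0003° grid the true value lies within half a step, ±0.0003°/2 = ±0.00015°, of the stored one.
Error at 20.7° = 0.00015° × 111000 × cos 20.7° ≈ 16.65 × 0.9354 = 15.575 m.
Error at 49.5° = 0.00015° × 111000 × cos 49.5° ≈ 16.65 × 0.6494 = 10.813 m.
The ratio reduces to cos 20.7° / cos 49.5° = 0.9354/0.6494 ≈ 1.4404.

1.440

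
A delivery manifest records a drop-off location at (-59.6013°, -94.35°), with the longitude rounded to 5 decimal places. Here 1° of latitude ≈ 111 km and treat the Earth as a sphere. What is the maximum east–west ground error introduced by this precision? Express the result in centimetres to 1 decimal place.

Rounding to 5 decimal places leaves the longitude within ±5e-06° of the true value.
Parallels shrink by cos φ, so at 59.6013° a degree of longitude is 111000 × 0.5060 ≈ 56167.6 m.
East–west error: 5e-06° × 56167.6 m/° ≈ 0.280838 m.
That is 0.280838 m = 28.084 cm.

28.1 centimetres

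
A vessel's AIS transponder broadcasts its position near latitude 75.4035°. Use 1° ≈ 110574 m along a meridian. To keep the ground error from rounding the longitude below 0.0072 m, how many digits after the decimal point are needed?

At 75.4035° one degree of longitude covers 110574 × cos 75.4035° ≈ 110574 × 0.2520 ≈ 27865.8 m.
N decimal places → at most half a unit in the last place, 0.5 × 10⁻ᴺ° = 27865.8/2 × 10⁻ᴺ m.
Need 0.5 × 27865.8 × 10⁻ᴺ ≤ 0.0072 → 10⁻ᴺ ≤ 5.168e-07, so N ≥ 6.29.
At 6 places the error can reach 0.0139 m, but 7 places keeps it to 0.00139 m.

7 decimal places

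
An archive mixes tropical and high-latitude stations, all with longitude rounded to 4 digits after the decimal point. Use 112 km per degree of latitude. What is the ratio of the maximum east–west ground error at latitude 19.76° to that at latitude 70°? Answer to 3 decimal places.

Rounding to 4 decimal places leaves the longitude within ±5e-05° of the true value.
At 19.76°: 5e-05° × 112000 × cos 19.76° = 5e-05 × 112000 × 0.9411 ≈ 5.2703 m.
At 70°: 5e-05° × 112000 × cos 70° = 5e-05 × 112000 × 0.3420 ≈ 1.9153 m.
The ratio reduces to cos 19.76° / cos 70° = 0.9411/0.3420 ≈ 2.7516.

2.752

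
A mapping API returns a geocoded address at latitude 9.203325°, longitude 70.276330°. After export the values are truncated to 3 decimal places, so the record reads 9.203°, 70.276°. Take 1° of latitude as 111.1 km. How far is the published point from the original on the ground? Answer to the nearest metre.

51 metres

Δlat = 9.203325 − 9.203 = +0.000325°; Δlon = 70.276330 − 70.276 = +0.000330°.
N–S: 0.000325° × 111100 m/° = 36.1075 m.
East–west at this latitude: 0.000330° × 111100 × cos 9.203° ≈ 0.000330 × 109670 = 36.1911 m.
Hypotenuse of the two orthogonal shifts: √(36.1075² + 36.1911²) = 51.1228 m.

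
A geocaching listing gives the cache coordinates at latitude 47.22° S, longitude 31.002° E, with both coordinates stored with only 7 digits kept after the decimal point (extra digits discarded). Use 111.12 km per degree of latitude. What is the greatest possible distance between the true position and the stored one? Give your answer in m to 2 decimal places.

0.01 m

Truncating at 7 decimal places can drop up to a full unit in the last place, so each coordinate may be off by as much as 1e-07°.
N–S: 1e-07° × 111120 m/° = 0.011112 m.
East–west component at 47.22°: 1e-07° × 111120 × cos 47.22° ≈ 1e-07 × 75471.1 ≈ 0.00754711 m.
Combining orthogonally: (0.011112² + 0.00754711²)^½ ≈ 0.0134326 m.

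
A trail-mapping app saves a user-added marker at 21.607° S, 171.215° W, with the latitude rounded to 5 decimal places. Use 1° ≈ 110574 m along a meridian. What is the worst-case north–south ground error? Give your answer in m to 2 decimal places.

0.55 m

Rounding to 5 decimal places leaves the latitude within ±5e-06° of the true value.
North–south distance: 5e-06° × 110574 m/° = 0.55287 m.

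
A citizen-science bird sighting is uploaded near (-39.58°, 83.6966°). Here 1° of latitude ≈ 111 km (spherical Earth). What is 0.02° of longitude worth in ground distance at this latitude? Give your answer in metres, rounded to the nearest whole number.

1711 metres

0.02° of longitude at 39.58° is 0.02 × 111000 × cos 39.58° ≈ 0.02 × 85551.7 = 1711.03 m.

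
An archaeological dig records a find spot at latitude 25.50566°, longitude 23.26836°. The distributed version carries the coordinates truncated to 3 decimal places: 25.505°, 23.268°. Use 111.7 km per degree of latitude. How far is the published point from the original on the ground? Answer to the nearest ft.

270 ft

Δlat = 25.50566 − 25.505 = +0.00066°; Δlon = 23.26836 − 23.268 = +0.00036°.
North–south shift: 0.00066 × 111700 = 73.722 m.
E–W at 25.505°: 0.00036° × 111700 × cos 25.505° = 0.00036 × 111700 × 0.9025 ≈ 36.2932 m.
Hypotenuse of the two orthogonal shifts: √(73.722² + 36.2932²) = 82.1714 m.
In feet: 82.1714 m ÷ 0.3048 ≈ 269.59 ft.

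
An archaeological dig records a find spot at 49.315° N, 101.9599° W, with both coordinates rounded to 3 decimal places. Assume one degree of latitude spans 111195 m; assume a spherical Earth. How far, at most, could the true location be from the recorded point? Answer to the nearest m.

66 m

Rounding to 3 decimal places leaves each coordinate within ±0.0005° of the true value.
North–south component: 0.0005° × 111195 = 55.5975 m.
E–W at 49.315°: 0.0005° × 111195 × cos 49.315° = 0.0005 × 111195 × 0.6519 ≈ 36.244 m.
The two errors are perpendicular, so the maximum displacement is √(55.5975² + 36.244²) ≈ 66.368 m.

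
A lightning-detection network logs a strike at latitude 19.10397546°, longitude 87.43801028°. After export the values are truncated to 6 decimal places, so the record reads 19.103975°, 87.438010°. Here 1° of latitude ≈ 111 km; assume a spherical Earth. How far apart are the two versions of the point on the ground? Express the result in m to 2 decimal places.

0.06 m

Δlat = 19.10397546 − 19.103975 = +0.00000046°; Δlon = 87.43801028 − 87.438010 = +0.00000028°.
N–S: 0.00000046° × 111000 m/° = 0.05106 m.
East–west at this latitude: 0.00000028° × 111000 × cos 19.104° ≈ 0.00000028 × 104887 = 0.0293683 m.
Hypotenuse of the two orthogonal shifts: √(0.05106² + 0.0293683²) = 0.0589035 m.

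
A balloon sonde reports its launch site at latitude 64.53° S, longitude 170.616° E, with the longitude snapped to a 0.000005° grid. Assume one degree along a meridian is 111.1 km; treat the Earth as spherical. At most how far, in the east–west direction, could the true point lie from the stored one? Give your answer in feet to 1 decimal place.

0.4 feet

With a 0.000005° grid the true value lies within half a step, ±0.000005°/2 = ±2.5e-06°, of the stored one.
One degree of longitude at 64.53° is 111100 × cos 64.53° ≈ 111100 × 0.4300 = 47777.3 m.
East–west error: 2.5e-06° × 47777.3 m/° ≈ 0.119443 m.
Converting: 0.119443 m × 3.2808 ft/m ≈ 0.39187 ft.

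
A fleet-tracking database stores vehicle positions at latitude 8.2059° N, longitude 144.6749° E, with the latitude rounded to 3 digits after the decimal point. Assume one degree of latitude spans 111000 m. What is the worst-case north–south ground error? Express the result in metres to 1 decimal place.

Rounding to 3 decimal places leaves the latitude within ±0.0005° of the true value.
North–south distance: 0.0005° × 111000 m/° = 55.5 m.

55.5 metres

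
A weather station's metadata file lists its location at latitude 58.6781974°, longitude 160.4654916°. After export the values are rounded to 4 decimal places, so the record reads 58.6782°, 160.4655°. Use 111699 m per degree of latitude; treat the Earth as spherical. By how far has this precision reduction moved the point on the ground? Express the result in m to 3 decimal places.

The latitude changed by -0.0000026° and the longitude by -0.0000084°.
N–S: -0.0000026° × 111699 m/° = -0.290417 m.
East–west at this latitude: -0.0000084° × 111699 × cos 58.6782° ≈ -0.0000084 × 58066.1 = -0.487755 m.
Combined displacement = (0.290417² + 0.487755²)^½ ≈ 0.567668 m.

0.568 m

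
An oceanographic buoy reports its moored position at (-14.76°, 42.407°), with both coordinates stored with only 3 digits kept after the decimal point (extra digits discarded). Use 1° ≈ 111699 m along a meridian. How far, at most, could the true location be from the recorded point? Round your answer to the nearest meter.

155 meters

Truncating at 3 decimal places can drop up to a full unit in the last place, so each coordinate may be off by as much as 0.001°.
Latitude error → 0.001 × 111699 = 111.699 m along the meridian.
East–west component at 14.76°: 0.001° × 111699 × cos 14.76° ≈ 0.001 × 108013 ≈ 108.013 m.
The two errors are perpendicular, so the maximum displacement is √(111.699² + 108.013²) ≈ 155.382 m.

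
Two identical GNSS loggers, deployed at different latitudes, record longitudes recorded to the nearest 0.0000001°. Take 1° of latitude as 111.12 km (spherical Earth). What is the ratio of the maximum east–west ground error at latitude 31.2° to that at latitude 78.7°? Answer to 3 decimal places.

Rounding to 7 decimal places leaves the longitude within ±5e-08° of the true value.
At 31.2°: 5e-08° × 111120 × cos 31.2° = 5e-08 × 111120 × 0.8554 ≈ 0.0047524 m.
At 78.7°: 5e-08° × 111120 × cos 78.7° = 5e-08 × 111120 × 0.1959 ≈ 0.0010887 m.
Ratio: 0.0047524 / 0.0010887 = cos 31.2° / cos 78.7° ≈ 4.3653.

4.365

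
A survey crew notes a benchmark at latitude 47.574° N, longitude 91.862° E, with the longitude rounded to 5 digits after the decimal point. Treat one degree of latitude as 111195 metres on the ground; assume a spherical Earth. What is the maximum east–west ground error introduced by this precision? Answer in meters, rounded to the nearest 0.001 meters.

Rounding to 5 decimal places leaves the longitude within ±5e-06° of the true value.
At latitude 47.574° a degree of longitude spans 111195 m × cos 47.574° = 111195 × 0.6746 ≈ 75016.3 m.
So at most 5e-06° × 75016.3 ≈ 0.375082 m east–west.

0.375 meters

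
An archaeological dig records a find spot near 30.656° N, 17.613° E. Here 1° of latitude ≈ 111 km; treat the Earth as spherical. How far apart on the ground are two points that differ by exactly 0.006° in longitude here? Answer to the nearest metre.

573 metres

One degree of longitude here spans 111000 × cos 30.656° = 111000 × 0.8602 ≈ 95487.1 m; 0.006° of that is 572.923 m.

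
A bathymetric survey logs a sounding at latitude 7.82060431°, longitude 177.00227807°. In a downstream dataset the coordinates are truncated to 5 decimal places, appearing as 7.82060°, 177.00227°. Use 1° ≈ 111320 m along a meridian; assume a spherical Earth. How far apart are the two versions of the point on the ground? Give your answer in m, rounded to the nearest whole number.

1 m

The latitude changed by +0.00000431° and the longitude by +0.00000807°.
North–south shift: 0.00000431 × 111320 = 0.479789 m.
East–west at this latitude: 0.00000807° × 111320 × cos 7.8206° ≈ 0.00000807 × 110285 = 0.889997 m.
Distance: √(0.479789² + 0.889997²) ≈ 1.01108 m.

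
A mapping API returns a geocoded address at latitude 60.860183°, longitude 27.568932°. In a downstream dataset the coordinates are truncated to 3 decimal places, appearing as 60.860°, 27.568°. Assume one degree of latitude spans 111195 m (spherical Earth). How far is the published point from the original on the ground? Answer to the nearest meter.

Δlat = 60.860183 − 60.860 = +0.000183°; Δlon = 27.568932 − 27.568 = +0.000932°.
North–south shift: 0.000183 × 111195 = 20.3487 m.
East–west at this latitude: 0.000932° × 111195 × cos 60.86° ≈ 0.000932 × 54145.9 = 50.464 m.
Combined displacement = (20.3487² + 50.464²)^½ ≈ 54.4121 m.

54 meters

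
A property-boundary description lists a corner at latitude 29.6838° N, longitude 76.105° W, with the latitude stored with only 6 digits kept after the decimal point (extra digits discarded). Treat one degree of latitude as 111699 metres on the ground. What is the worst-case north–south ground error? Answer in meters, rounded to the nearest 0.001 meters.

0.112 meters

Truncating at 6 decimal places can drop up to a full unit in the last place, so the latitude may be off by as much as 1e-06°.
So the N–S error is at most 1e-06 × 111699 = 0.111699 m.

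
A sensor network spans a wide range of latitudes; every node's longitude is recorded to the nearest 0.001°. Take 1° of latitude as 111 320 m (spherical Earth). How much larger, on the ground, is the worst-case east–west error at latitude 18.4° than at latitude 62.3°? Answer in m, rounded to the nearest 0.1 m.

26.9 m

Rounding to 3 decimal places leaves the longitude within ±0.0005° of the true value.
Error at 18.4° = 0.0005° × 111320 × cos 18.4° ≈ 55.66 × 0.9489 = 52.814 m.
Error at 62.3° = 0.0005° × 111320 × cos 62.3° ≈ 55.66 × 0.4648 = 25.873 m.
Difference: 52.814 − 25.873 = 26.941 m.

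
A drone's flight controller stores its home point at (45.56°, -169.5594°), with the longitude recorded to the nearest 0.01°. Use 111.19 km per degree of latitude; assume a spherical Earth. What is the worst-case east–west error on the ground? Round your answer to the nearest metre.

389 metres

Rounding to 2 decimal places leaves the longitude within ±0.005° of the true value.
One degree of longitude at 45.56° is 111190 × cos 45.56° ≈ 111190 × 0.7002 = 77851 m.
Maximum E–W displacement: 0.005 × 77851 = 389.255 m.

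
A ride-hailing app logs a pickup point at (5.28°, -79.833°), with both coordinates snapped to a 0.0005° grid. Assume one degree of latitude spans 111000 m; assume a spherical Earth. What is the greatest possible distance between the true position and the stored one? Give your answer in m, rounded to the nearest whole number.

With a 0.0005° grid the true value lies within half a step, ±0.0005°/2 = ±0.00025°, of the stored one.
North–south component: 0.00025° × 111000 = 27.75 m.
East–west component at 5.28°: 0.00025° × 111000 × cos 5.28° ≈ 0.00025 × 110529 ≈ 27.6323 m.
Worst case both components are at the extreme and orthogonal: √(27.75² + 27.6323²) ≈ 39.1613 m.

39 m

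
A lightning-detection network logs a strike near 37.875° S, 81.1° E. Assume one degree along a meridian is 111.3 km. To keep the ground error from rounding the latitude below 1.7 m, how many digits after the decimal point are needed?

5

One degree of latitude covers 111300 m.
N decimal places → at most half a unit in the last place, 0.5 × 10⁻ᴺ° = 111300/2 × 10⁻ᴺ m.
Setting 55650 × 10⁻ᴺ ≤ 1.7 gives 10ᴺ ≥ 3.274e+04, i.e. N ≥ 4.52.
At 4 places the error can reach 5.57 m, but 5 places keeps it to 0.556 m.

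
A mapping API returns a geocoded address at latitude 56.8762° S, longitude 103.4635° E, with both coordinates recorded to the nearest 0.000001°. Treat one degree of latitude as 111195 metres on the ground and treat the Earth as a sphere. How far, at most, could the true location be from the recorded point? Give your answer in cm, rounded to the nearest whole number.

Rounding to 6 decimal places leaves each coordinate within ±5e-07° of the true value.
North–south component: 5e-07° × 111195 = 0.0555975 m.
East–west component at 56.8762°: 5e-07° × 111195 × cos 56.8762° ≈ 5e-07 × 60762.5 ≈ 0.0303812 m.
Combining orthogonally: (0.0555975² + 0.0303812²)^½ ≈ 0.0633569 m.
That is 0.0633569 m = 6.3357 cm.

6 cm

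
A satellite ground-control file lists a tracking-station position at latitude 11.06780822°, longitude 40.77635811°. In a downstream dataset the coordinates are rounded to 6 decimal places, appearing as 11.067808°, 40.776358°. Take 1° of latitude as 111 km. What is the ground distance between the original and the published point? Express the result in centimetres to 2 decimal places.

The latitude changed by +0.00000022° and the longitude by +0.00000011°.
North–south shift: 0.00000022 × 111000 = 0.02442 m.
East–west at this latitude: 0.00000011° × 111000 × cos 11.0678° ≈ 0.00000011 × 108935 = 0.0119829 m.
Combined displacement = (0.02442² + 0.0119829²)^½ ≈ 0.0272016 m.
That is 0.0272016 m = 2.7202 cm.

2.72 centimetres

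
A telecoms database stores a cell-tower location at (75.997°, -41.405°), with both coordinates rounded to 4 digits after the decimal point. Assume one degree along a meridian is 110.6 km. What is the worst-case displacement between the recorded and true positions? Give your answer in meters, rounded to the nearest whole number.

Rounding to 4 decimal places leaves each coordinate within ±5e-05° of the true value.
North–south component: 5e-05° × 110600 = 5.53 m.
E–W at 75.997°: 5e-05° × 110600 × cos 75.997° = 5e-05 × 110600 × 0.2420 ≈ 1.33811 m.
Worst case both components are at the extreme and orthogonal: √(5.53² + 1.33811²) ≈ 5.68959 m.

6 meters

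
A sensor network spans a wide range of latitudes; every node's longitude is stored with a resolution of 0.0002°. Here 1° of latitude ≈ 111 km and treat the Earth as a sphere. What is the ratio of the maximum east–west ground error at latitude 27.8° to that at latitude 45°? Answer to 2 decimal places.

1.25

With a 0.0002° grid the true value lies within half a step, ±0.0002°/2 = ±0.0001°, of the stored one.
Error at 27.8° = 0.0001° × 111000 × cos 27.8° ≈ 11.1 × 0.8846 = 9.8188 m.
Error at 45° = 0.0001° × 111000 × cos 45° ≈ 11.1 × 0.7071 = 7.8489 m.
Ratio: 9.8188 / 7.8489 = cos 27.8° / cos 45° ≈ 1.2510.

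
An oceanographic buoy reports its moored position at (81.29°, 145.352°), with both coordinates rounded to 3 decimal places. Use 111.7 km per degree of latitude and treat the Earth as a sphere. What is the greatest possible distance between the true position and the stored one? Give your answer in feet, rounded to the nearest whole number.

Rounding to 3 decimal places leaves each coordinate within ±0.0005° of the true value.
North–south component: 0.0005° × 111700 = 55.85 m.
Longitude error → 0.0005 × 111700 × cos 81.29° = 0.0005 × 111700 × 0.1514 ≈ 8.45755 m.
Combining orthogonally: (55.85² + 8.45755²)^½ ≈ 56.4867 m.
Converting: 56.4867 m × 3.2808 ft/m ≈ 185.32 ft.

185 feet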